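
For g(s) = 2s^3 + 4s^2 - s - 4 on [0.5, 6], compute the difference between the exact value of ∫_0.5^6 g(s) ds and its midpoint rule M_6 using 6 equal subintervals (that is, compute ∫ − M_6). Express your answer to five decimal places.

9.05049

Exact integral: ∫_0.5^6 g(s) ds ≈ 895.9270833.
M_6 ≈ 886.8765914.
Error ≈ 895.9270833 − 886.8765914 ≈ 9.05049.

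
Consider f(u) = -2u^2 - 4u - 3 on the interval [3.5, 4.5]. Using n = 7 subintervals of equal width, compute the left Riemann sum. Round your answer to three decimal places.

-49.745

Δu = (4.5 − 3.5)/7 = 1/7.
Left endpoints: 3.5, 51/14, 53/14, 55/14, 57/14, 59/14, 61/14.
f(3.5) = -41.5, f(51/14) = -4323/98, f(53/14) = -4587/98, f(55/14) = -4859/98, f(57/14) = -5139/98, f(59/14) = -5427/98, f(61/14) = -5723/98.
Sum = Δu · [f(3.5) + f(51/14) + f(53/14) + ...].
Sum ≈ -49.745.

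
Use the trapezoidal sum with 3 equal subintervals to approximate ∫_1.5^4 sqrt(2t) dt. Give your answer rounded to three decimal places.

5.798

Δt = (4 − 1.5)/3 = 5/6.
f(1.5) ≈ 1.732, f(7/3) ≈ 2.160, f(19/6) ≈ 2.517, f(4) ≈ 2.828.
T_3 = (Δt/2)·[f(t_0) + 2f(t_1) + 2f(t_2) + f(t_3)].
Sum ≈ 5.798.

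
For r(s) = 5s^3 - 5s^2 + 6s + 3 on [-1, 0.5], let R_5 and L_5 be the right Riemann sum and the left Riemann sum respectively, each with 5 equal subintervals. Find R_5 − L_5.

5.5125

R_5 = 1.7625.
L_5 = -3.75.
R_5 − L_5 = 5.5125.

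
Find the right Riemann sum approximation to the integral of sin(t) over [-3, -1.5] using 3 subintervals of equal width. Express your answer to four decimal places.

Δt = (-1.5 − (-3))/3 = 0.5.
Right endpoints: -2.5, -2, -1.5.
f(-2.5) ≈ -0.5985, f(-2) ≈ -0.9093, f(-1.5) ≈ -0.9975.
Sum = Δt · [f(-2.5) + f(-2) + f(-1.5)].
Sum ≈ -1.2526.

-1.2526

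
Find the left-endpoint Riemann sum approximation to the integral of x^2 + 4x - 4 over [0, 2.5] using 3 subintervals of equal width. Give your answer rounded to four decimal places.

Δx = (2.5 − 0)/3 = 5/6.
Left endpoints: 0, 5/6, 5/3.
f(0) = -4, f(5/6) = 1/36, f(5/3) = 49/9.
Sum = Δx · [f(0) + f(5/6) + f(5/3)].
Sum ≈ 1.2269.

1.2269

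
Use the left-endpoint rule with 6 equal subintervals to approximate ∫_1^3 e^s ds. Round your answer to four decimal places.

14.6332

Δs = (3 − 1)/6 = 1/3.
Left endpoints: 1, 4/3, 5/3, 2, 7/3, 8/3.
f(1) ≈ 2.7183, f(4/3) ≈ 3.7937, f(5/3) ≈ 5.2945, f(2) ≈ 7.3891, f(7/3) ≈ 10.3123, f(8/3) ≈ 14.3919.
Sum = Δs · [f(1) + f(4/3) + f(5/3) + ...].
Sum ≈ 14.6332.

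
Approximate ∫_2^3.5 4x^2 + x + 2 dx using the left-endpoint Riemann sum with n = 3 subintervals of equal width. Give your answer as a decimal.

Δx = (3.5 − 2)/3 = 0.5.
Left endpoints: 2, 2.5, 3.
f(2) = 20, f(2.5) = 29.5, f(3) = 41.
Sum = Δx · [f(2) + f(2.5) + f(3)].
Sum = 45.25.

45.25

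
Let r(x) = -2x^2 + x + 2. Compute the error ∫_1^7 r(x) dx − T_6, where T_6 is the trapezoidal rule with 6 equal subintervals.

Exact integral: ∫_1^7 r(x) dx = -192.
T_6 = -194.
Error = -192 − (-194) = 2.

2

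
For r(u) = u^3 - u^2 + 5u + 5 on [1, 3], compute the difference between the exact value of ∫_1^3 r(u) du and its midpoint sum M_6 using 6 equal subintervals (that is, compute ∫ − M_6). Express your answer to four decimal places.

0.0926

Exact integral: ∫_1^3 r(u) du ≈ 41.333333.
M_6 ≈ 41.240741.
Error ≈ 41.333333 − 41.240741 ≈ 0.0926.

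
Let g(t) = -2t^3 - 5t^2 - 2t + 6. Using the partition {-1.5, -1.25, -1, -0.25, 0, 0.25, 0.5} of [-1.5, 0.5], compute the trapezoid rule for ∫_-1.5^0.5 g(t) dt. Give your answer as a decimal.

10.546875

Subinterval widths: 0.25, 0.25, 0.75, 0.25, 0.25, 0.25.
g(-1.5) = 4.5, g(-1.25) = 4.59375, g(-1) = 5, g(-0.25) = 6.21875, g(0) = 6, g(0.25) = 5.15625, g(0.5) = 3.5.
On each subinterval the trapezoid contributes (Δt_i/2)·[g(t_{i-1}) + g(t_i)].
Sum = 10.546875.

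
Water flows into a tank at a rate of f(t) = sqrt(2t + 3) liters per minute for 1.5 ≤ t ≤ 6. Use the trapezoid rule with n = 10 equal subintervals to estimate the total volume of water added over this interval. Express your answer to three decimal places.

Δt = (6 − 1.5)/10 = 0.45.
f(1.5) ≈ 2.449, f(1.95) ≈ 2.627, f(2.4) ≈ 2.793, f(2.85) ≈ 2.950, f(3.3) ≈ 3.098, f(3.75) ≈ 3.240, f(4.2) ≈ 3.376, f(4.65) ≈ 3.507, f(5.1) ≈ 3.633, f(5.55) ≈ 3.755, f(6) ≈ 3.873.
T_10 = (Δt/2)·[f(t_0) + 2f(t_1) + ... + 2f(t_{9}) + f(t_10)].
Sum ≈ 14.463.

14.463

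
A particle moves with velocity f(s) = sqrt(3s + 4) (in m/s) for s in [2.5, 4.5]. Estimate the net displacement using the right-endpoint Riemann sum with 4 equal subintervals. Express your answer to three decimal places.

7.798

Δs = (4.5 − 2.5)/4 = 0.5.
Right endpoints: 3, 3.5, 4, 4.5.
f(3) ≈ 3.606, f(3.5) ≈ 3.808, f(4) ≈ 4.000, f(4.5) ≈ 4.183.
Sum = Δs · [f(3) + f(3.5) + f(4) + f(4.5)].
Sum ≈ 7.798.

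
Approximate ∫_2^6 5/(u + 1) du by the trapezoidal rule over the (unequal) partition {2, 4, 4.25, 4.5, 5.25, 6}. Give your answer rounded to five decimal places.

Subinterval widths: 2, 0.25, 0.25, 0.75, 0.75.
f(2) = 5/3, f(4) = 1, f(4.25) = 20/21, f(4.5) = 10/11, f(5.25) = 0.8, f(6) = 5/7.
On each subinterval the trapezoid contributes (Δu_i/2)·[f(u_{i-1}) + f(u_i)].
Sum ≈ 4.35216.

4.35216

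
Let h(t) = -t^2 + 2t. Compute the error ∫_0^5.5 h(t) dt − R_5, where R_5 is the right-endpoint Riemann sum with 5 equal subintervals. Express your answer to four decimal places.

Exact integral: ∫_0^5.5 h(t) dt ≈ -25.208333.
R_5 = -36.905.
Error ≈ -25.208333 − (-36.905) ≈ 11.6967.

11.6967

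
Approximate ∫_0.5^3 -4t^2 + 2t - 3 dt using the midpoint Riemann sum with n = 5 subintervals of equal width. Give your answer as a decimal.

Δt = (3 − 0.5)/5 = 0.5.
Midpoints: 0.75, 1.25, 1.75, 2.25, 2.75.
f(0.75) = -3.75, f(1.25) = -6.75, f(1.75) = -11.75, f(2.25) = -18.75, f(2.75) = -27.75.
Sum = Δt · [f(0.75) + f(1.25) + f(1.75) + f(2.25) + f(2.75)].
Sum = -34.375.

-34.375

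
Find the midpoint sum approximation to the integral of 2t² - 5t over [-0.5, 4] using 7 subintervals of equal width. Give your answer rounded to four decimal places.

3.0651

Δt = (4 − (-0.5))/7 = 9/14.
Midpoints: -5/28, 13/28, 31/28, 1.75, 67/28, 85/28, 103/28.
f(-5/28) = 375/392, f(13/28) = -741/392, f(31/28) = -1209/392, f(1.75) = -2.625, f(67/28) = -201/392, f(85/28) = 1275/392, f(103/28) = 3399/392.
Sum = Δt · [f(-5/28) + f(13/28) + f(31/28) + ...].
Sum ≈ 3.0651.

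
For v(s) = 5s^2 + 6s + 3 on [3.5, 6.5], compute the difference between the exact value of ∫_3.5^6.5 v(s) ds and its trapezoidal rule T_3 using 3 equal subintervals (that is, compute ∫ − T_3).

-2.5

Exact integral: ∫_3.5^6.5 v(s) ds = 485.25.
T_3 = 487.75.
Error = 485.25 − 487.75 = -2.5.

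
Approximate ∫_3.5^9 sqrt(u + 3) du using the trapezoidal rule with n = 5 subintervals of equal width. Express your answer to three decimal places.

Δu = (9 − 3.5)/5 = 1.1.
f(3.5) ≈ 2.550, f(4.6) ≈ 2.757, f(5.7) ≈ 2.950, f(6.8) ≈ 3.130, f(7.9) ≈ 3.302, f(9) ≈ 3.464.
T_5 = (Δu/2)·[f(u_0) + 2f(u_1) + ... + 2f(u_{4}) + f(u_5)].
Sum ≈ 16.660.

16.660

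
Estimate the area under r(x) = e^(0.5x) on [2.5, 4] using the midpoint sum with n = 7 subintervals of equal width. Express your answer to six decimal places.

Δx = (4 − 2.5)/7 = 3/14.
Midpoints: 73/28, 79/28, 85/28, 3.25, 97/28, 103/28, 109/28.
r(73/28) ≈ 3.682425, r(79/28) ≈ 4.098882, r(85/28) ≈ 4.562438, r(3.25) ≈ 5.078419, r(97/28) ≈ 5.652754, r(103/28) ≈ 6.292042, r(109/28) ≈ 7.003630.
Sum = Δx · [r(73/28) + r(79/28) + r(85/28) + ...].
Sum ≈ 7.793698.

7.793698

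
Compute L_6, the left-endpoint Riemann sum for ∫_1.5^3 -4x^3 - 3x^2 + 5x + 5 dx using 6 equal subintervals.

Δx = (3 − 1.5)/6 = 0.25.
Left endpoints: 1.5, 1.75, 2, 2.25, 2.5, 2.75.
f(1.5) = -7.75, f(1.75) = -16.875, f(2) = -29, f(2.25) = -44.5, f(2.5) = -63.75, f(2.75) = -87.125.
Sum = Δx · [f(1.5) + f(1.75) + f(2) + ...].
Sum = -62.25.

-62.25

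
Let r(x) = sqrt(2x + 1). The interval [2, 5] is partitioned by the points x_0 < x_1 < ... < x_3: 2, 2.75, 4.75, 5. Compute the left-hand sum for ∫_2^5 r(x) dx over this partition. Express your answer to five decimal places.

7.58616

Subinterval widths: 0.75, 2, 0.25.
Left endpoints: 2, 2.75, 4.75.
r(2) ≈ 2.23607, r(2.75) ≈ 2.54951, r(4.75) ≈ 3.24037.
Sum = Σ Δx_i · r(x_i).
Sum ≈ 7.58616.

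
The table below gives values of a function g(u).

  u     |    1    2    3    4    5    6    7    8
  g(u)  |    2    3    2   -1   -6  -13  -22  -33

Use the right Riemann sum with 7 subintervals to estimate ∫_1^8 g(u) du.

-70

Δu = 1.
Sum = 1·[3 + 2 + (-1) + (-6) + (-13) + (-22) + (-33)] = -70.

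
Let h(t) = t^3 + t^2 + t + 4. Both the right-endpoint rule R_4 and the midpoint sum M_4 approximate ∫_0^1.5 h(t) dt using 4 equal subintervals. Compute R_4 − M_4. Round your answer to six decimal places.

1.507324

R_4 ≈ 10.96582031.
M_4 ≈ 9.45849609.
R_4 − M_4 ≈ 1.507324.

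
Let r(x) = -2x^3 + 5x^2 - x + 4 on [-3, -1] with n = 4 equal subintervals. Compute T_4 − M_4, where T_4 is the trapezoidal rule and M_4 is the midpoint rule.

2.125

T_4 = 96.75.
M_4 = 94.625.
T_4 − M_4 = 2.125.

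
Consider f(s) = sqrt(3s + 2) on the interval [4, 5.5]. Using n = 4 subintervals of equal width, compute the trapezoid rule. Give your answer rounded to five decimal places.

6.04123

Δs = (5.5 − 4)/4 = 0.375.
f(4) ≈ 3.74166, f(4.375) ≈ 3.88909, f(4.75) ≈ 4.03113, f(5.125) ≈ 4.16833, f(5.5) ≈ 4.30116.
T_4 = (Δs/2)·[f(s_0) + 2f(s_1) + 2f(s_2) + 2f(s_3) + f(s_4)].
Sum ≈ 6.04123.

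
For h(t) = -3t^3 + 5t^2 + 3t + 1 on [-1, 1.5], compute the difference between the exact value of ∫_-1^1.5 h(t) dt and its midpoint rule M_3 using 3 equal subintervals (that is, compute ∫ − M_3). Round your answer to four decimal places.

0.3979

Exact integral: ∫_-1^1.5 h(t) dt ≈ 8.619792.
M_3 ≈ 8.221933.
Error ≈ 8.619792 − 8.221933 ≈ 0.3979.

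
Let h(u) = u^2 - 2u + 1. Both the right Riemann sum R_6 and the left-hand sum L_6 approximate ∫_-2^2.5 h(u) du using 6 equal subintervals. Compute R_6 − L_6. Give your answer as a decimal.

-5.0625

R_6 = 8.015625.
L_6 = 13.078125.
R_6 − L_6 = -5.0625.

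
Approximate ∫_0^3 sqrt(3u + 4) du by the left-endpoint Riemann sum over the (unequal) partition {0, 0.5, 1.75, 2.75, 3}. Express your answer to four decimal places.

7.8479

Subinterval widths: 0.5, 1.25, 1, 0.25.
Left endpoints: 0, 0.5, 1.75, 2.75.
f(0) ≈ 2.0000, f(0.5) ≈ 2.3452, f(1.75) ≈ 3.0414, f(2.75) ≈ 3.5000.
Sum = Σ Δu_i · f(u_i).
Sum ≈ 7.8479.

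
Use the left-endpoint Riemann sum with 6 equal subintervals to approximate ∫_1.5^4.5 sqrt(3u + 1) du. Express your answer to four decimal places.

Δu = (4.5 − 1.5)/6 = 0.5.
Left endpoints: 1.5, 2, 2.5, 3, 3.5, 4.
f(1.5) ≈ 2.3452, f(2) ≈ 2.6458, f(2.5) ≈ 2.9155, f(3) ≈ 3.1623, f(3.5) ≈ 3.3912, f(4) ≈ 3.6056.
Sum = Δu · [f(1.5) + f(2) + f(2.5) + ...].
Sum ≈ 9.0327.

9.0327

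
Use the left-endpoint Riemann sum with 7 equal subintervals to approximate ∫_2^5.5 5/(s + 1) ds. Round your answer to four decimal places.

Δs = (5.5 − 2)/7 = 0.5.
Left endpoints: 2, 2.5, 3, 3.5, 4, 4.5, 5.
f(2) = 5/3, f(2.5) = 10/7, f(3) = 1.25, f(3.5) = 10/9, f(4) = 1, f(4.5) = 10/11, f(5) = 5/6.
Sum = Δs · [f(2) + f(2.5) + f(3) + ...].
Sum ≈ 4.0994.

4.0994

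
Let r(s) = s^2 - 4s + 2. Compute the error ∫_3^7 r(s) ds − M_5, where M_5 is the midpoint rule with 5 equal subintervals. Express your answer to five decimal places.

0.21333

Exact integral: ∫_3^7 r(s) ds ≈ 33.3333333.
M_5 = 33.12.
Error ≈ 33.3333333 − 33.12 ≈ 0.21333.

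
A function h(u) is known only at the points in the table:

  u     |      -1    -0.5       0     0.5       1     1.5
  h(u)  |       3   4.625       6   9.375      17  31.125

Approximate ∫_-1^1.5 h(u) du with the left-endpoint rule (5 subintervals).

Δu = 0.5.
Sum = 0.5·[3 + 4.625 + 6 + 9.375 + 17] = 20.

20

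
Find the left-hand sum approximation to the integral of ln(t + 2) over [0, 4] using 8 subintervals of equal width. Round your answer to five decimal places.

5.08269

Δt = (4 − 0)/8 = 0.5.
Left endpoints: 0, 0.5, 1, 1.5, 2, 2.5, 3, 3.5.
f(0) ≈ 0.69315, f(0.5) ≈ 0.91629, f(1) ≈ 1.09861, f(1.5) ≈ 1.25276, f(2) ≈ 1.38629, f(2.5) ≈ 1.50408, f(3) ≈ 1.60944, f(3.5) ≈ 1.70475.
Sum = Δt · [f(0) + f(0.5) + f(1) + ...].
Sum ≈ 5.08269.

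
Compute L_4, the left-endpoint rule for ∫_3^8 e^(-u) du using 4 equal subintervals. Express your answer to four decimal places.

0.0866

Δu = (8 − 3)/4 = 1.25.
Left endpoints: 3, 4.25, 5.5, 6.75.
f(3) ≈ 0.0498, f(4.25) ≈ 0.0143, f(5.5) ≈ 0.0041, f(6.75) ≈ 0.0012.
Sum = Δu · [f(3) + f(4.25) + f(5.5) + f(6.75)].
Sum ≈ 0.0866.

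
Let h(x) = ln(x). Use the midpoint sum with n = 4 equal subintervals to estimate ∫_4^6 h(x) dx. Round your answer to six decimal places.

3.206246

Δx = (6 − 4)/4 = 0.5.
Midpoints: 4.25, 4.75, 5.25, 5.75.
h(4.25) ≈ 1.446919, h(4.75) ≈ 1.558145, h(5.25) ≈ 1.658228, h(5.75) ≈ 1.749200.
Sum = Δx · [h(4.25) + h(4.75) + h(5.25) + h(5.75)].
Sum ≈ 3.206246.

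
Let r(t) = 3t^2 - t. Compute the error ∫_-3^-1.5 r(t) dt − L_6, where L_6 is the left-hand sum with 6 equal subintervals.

Exact integral: ∫_-3^-1.5 r(t) dt = 27.
L_6 = 29.765625.
Error = 27 − 29.765625 = -2.765625.

-2.765625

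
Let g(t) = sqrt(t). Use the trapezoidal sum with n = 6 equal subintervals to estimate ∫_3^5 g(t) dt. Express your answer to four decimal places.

3.9889

Δt = (5 − 3)/6 = 1/3.
g(3) ≈ 1.7321, g(10/3) ≈ 1.8257, g(11/3) ≈ 1.9149, g(4) ≈ 2.0000, g(13/3) ≈ 2.0817, g(14/3) ≈ 2.1602, g(5) ≈ 2.2361.
T_6 = (Δt/2)·[g(t_0) + 2g(t_1) + ... + 2g(t_{5}) + g(t_6)].
Sum ≈ 3.9889.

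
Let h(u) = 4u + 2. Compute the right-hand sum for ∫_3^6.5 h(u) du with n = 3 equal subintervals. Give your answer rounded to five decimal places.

Δu = (6.5 − 3)/3 = 7/6.
Right endpoints: 25/6, 16/3, 6.5.
h(25/6) = 56/3, h(16/3) = 70/3, h(6.5) = 28.
Sum = Δu · [h(25/6) + h(16/3) + h(6.5)].
Sum ≈ 81.66667.

81.66667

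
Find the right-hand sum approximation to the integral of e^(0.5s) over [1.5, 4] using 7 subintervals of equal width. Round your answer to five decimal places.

11.51355

Δs = (4 − 1.5)/7 = 5/14.
Right endpoints: 13/7, 31/14, 18/7, 41/14, 23/7, 51/14, 4.
f(13/7) ≈ 2.53089, f(31/14) ≈ 3.02570, f(18/7) ≈ 3.61725, f(41/14) ≈ 4.32445, f(23/7) ≈ 5.16992, f(51/14) ≈ 6.18068, f(4) ≈ 7.38906.
Sum = Δs · [f(13/7) + f(31/14) + f(18/7) + ...].
Sum ≈ 11.51355.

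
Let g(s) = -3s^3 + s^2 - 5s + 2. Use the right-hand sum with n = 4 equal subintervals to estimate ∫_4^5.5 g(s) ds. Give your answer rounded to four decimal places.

-550.5850

Δs = (5.5 − 4)/4 = 0.375.
Right endpoints: 4.375, 4.75, 5.125, 5.5.
g(4.375) = -129001/512, g(4.75) = -320.703125, g(5.125) = -205411/512, g(5.5) = -494.375.
Sum = Δs · [g(4.375) + g(4.75) + g(5.125) + g(5.5)].
Sum ≈ -550.5850.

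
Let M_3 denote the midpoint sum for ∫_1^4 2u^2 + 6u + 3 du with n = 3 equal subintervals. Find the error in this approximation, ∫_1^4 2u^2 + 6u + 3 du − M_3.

0.5

Exact integral: ∫_1^4 f(u) du = 96.
M_3 = 95.5.
Error = 96 − 95.5 = 0.5.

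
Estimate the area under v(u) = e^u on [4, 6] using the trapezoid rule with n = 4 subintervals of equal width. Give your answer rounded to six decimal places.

356.067847

Δu = (6 − 4)/4 = 0.5.
v(4) ≈ 54.598150, v(4.5) ≈ 90.017131, v(5) ≈ 148.413159, v(5.5) ≈ 244.691932, v(6) ≈ 403.428793.
T_4 = (Δu/2)·[v(u_0) + 2v(u_1) + 2v(u_2) + 2v(u_3) + v(u_4)].
Sum ≈ 356.067847.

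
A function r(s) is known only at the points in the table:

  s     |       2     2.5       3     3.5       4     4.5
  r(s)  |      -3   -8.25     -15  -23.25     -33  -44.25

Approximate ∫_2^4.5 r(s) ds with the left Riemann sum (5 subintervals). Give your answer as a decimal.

Δs = 0.5.
Sum = 0.5·[(-3) + (-8.25) + (-15) + (-23.25) + (-33)] = -41.25.

-41.25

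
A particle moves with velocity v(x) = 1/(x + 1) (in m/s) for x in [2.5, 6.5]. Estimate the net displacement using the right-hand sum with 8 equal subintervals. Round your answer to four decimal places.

Δx = (6.5 − 2.5)/8 = 0.5.
Right endpoints: 3, 3.5, 4, 4.5, 5, 5.5, 6, 6.5.
v(3) = 0.25, v(3.5) = 2/9, v(4) = 0.2, v(4.5) = 2/11, v(5) = 1/6, v(5.5) = 2/13, v(6) = 1/7, v(6.5) = 2/15.
Sum = Δx · [v(3) + v(3.5) + v(4) + ...].
Sum ≈ 0.7254.

0.7254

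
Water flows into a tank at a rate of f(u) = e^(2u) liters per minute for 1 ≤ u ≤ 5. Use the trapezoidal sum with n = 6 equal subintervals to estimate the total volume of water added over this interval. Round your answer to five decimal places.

Δu = (5 − 1)/6 = 2/3.
f(1) ≈ 7.38906, f(5/3) ≈ 28.03162, f(7/3) ≈ 106.34268, f(3) ≈ 403.42879, f(11/3) ≈ 1530.47486, f(13/3) ≈ 5806.11335, f(5) ≈ 22026.46579.
T_6 = (Δu/2)·[f(u_0) + 2f(u_1) + ... + 2f(u_{5}) + f(u_6)].
Sum ≈ 12594.21248.

12594.21248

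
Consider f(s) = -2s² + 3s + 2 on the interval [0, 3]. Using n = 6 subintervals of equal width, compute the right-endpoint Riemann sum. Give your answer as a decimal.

-1

Δs = (3 − 0)/6 = 0.5.
Right endpoints: 0.5, 1, 1.5, 2, 2.5, 3.
f(0.5) = 3, f(1) = 3, f(1.5) = 2, f(2) = 0, f(2.5) = -3, f(3) = -7.
Sum = Δs · [f(0.5) + f(1) + f(1.5) + ...].
Sum = -1.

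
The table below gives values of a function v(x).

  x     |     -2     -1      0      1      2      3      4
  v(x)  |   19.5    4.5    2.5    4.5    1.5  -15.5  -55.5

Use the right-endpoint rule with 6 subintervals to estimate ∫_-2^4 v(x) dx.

-58

Δx = 1.
Sum = 1·[4.5 + 2.5 + 4.5 + 1.5 + (-15.5) + (-55.5)] = -58.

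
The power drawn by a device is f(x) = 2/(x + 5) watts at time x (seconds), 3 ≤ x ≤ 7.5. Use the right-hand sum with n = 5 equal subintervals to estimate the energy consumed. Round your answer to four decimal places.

Δx = (7.5 − 3)/5 = 0.9.
Right endpoints: 3.9, 4.8, 5.7, 6.6, 7.5.
f(3.9) = 20/89, f(4.8) = 10/49, f(5.7) = 20/107, f(6.6) = 5/29, f(7.5) = 0.16.
Sum = Δx · [f(3.9) + f(4.8) + f(5.7) + f(6.6) + f(7.5)].
Sum ≈ 0.8533.

0.8533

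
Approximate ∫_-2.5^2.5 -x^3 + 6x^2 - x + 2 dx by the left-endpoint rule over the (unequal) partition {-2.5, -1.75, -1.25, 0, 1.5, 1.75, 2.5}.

90.7890625

Subinterval widths: 0.75, 0.5, 1.25, 1.5, 0.25, 0.75.
Left endpoints: -2.5, -1.75, -1.25, 0, 1.5, 1.75.
f(-2.5) = 57.625, f(-1.75) = 27.484375, f(-1.25) = 14.578125, f(0) = 2, f(1.5) = 10.625, f(1.75) = 13.265625.
Sum = Σ Δx_i · f(x_i).
Sum = 90.7890625.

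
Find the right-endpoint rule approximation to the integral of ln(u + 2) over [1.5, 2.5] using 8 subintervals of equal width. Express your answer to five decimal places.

1.39930

Δu = (2.5 − 1.5)/8 = 0.125.
Right endpoints: 1.625, 1.75, 1.875, 2, 2.125, 2.25, 2.375, 2.5.
f(1.625) ≈ 1.28785, f(1.75) ≈ 1.32176, f(1.875) ≈ 1.35455, f(2) ≈ 1.38629, f(2.125) ≈ 1.41707, f(2.25) ≈ 1.44692, f(2.375) ≈ 1.47591, f(2.5) ≈ 1.50408.
Sum = Δu · [f(1.625) + f(1.75) + f(1.875) + ...].
Sum ≈ 1.39930.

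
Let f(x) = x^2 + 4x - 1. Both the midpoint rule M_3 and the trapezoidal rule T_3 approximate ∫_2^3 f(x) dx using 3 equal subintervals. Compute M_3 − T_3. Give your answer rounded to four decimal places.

-0.0278

M_3 ≈ 15.324074.
T_3 ≈ 15.351852.
M_3 − T_3 ≈ -0.0278.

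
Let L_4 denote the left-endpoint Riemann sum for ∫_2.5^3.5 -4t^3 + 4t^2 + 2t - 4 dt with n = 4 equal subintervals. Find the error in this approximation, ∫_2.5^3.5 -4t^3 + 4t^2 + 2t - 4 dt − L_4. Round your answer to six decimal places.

-10.041667

Exact integral: ∫_2.5^3.5 f(t) dt ≈ -72.66666667.
L_4 = -62.625.
Error ≈ -72.66666667 − (-62.625) ≈ -10.041667.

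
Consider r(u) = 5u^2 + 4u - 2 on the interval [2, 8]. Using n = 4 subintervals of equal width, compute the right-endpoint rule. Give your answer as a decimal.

Δu = (8 − 2)/4 = 1.5.
Right endpoints: 3.5, 5, 6.5, 8.
r(3.5) = 73.25, r(5) = 143, r(6.5) = 235.25, r(8) = 350.
Sum = Δu · [r(3.5) + r(5) + r(6.5) + r(8)].
Sum = 1202.25.

1202.25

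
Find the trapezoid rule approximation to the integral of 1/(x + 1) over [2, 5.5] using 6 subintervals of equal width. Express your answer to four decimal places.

0.7757

Δx = (5.5 − 2)/6 = 7/12.
f(2) = 1/3, f(31/12) = 12/43, f(19/6) = 0.24, f(3.75) = 4/19, f(13/3) = 0.1875, f(59/12) = 12/71, f(5.5) = 2/13.
T_6 = (Δx/2)·[f(x_0) + 2f(x_1) + ... + 2f(x_{5}) + f(x_6)].
Sum ≈ 0.7757.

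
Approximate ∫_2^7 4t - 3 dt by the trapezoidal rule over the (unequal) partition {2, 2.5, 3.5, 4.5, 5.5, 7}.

Subinterval widths: 0.5, 1, 1, 1, 1.5.
f(2) = 5, f(2.5) = 7, f(3.5) = 11, f(4.5) = 15, f(5.5) = 19, f(7) = 25.
On each subinterval the trapezoid contributes (Δt_i/2)·[f(t_{i-1}) + f(t_i)].
Sum = 75.

75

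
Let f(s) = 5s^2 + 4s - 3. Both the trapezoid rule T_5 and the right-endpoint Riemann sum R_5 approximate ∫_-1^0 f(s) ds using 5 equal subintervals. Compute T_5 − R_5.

T_5 = -3.3.
R_5 = -3.4.
T_5 − R_5 = 0.1.

0.1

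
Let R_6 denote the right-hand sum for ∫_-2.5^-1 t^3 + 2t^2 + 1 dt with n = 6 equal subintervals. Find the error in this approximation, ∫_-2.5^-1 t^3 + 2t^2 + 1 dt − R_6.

Exact integral: ∫_-2.5^-1 f(t) dt = 1.734375.
R_6 = 2.19921875.
Error = 1.734375 − 2.19921875 = -0.46484375.

-0.46484375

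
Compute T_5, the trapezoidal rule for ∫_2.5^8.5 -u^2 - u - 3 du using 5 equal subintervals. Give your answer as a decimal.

-251.94

Δu = (8.5 − 2.5)/5 = 1.2.
f(2.5) = -11.75, f(3.7) = -20.39, f(4.9) = -31.91, f(6.1) = -46.31, f(7.3) = -63.59, f(8.5) = -83.75.
T_5 = (Δu/2)·[f(u_0) + 2f(u_1) + ... + 2f(u_{4}) + f(u_5)].
Sum = -251.94.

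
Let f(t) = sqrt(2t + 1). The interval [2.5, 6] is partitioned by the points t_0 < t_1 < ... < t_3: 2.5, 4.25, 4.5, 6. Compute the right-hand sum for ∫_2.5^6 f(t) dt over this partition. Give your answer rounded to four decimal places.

11.5928

Subinterval widths: 1.75, 0.25, 1.5.
Right endpoints: 4.25, 4.5, 6.
f(4.25) ≈ 3.0822, f(4.5) ≈ 3.1623, f(6) ≈ 3.6056.
Sum = Σ Δt_i · f(t_i).
Sum ≈ 11.5928.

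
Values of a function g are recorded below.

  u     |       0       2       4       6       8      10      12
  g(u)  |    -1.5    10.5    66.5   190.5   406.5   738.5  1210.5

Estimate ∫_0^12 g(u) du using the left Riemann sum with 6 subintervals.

2822

Δu = 2.
Sum = 2·[(-1.5) + 10.5 + 66.5 + 190.5 + 406.5 + 738.5] = 2822.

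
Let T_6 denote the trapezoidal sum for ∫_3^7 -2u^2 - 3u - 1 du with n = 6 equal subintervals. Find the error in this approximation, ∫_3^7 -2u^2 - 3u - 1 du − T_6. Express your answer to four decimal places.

0.5926

Exact integral: ∫_3^7 f(u) du ≈ -274.666667.
T_6 ≈ -275.259259.
Error ≈ -274.666667 − (-275.259259) ≈ 0.5926.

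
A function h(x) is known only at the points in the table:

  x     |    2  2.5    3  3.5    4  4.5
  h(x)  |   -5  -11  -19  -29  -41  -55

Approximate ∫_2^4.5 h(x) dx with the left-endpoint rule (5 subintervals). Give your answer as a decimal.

Δx = 0.5.
Sum = 0.5·[(-5) + (-11) + (-19) + (-29) + (-41)] = -52.5.

-52.5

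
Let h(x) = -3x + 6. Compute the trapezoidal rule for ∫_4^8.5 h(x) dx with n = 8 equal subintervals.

Δx = (8.5 − 4)/8 = 0.5625.
h(4) = -6, h(4.5625) = -7.6875, h(5.125) = -9.375, h(5.6875) = -11.0625, h(6.25) = -12.75, h(6.8125) = -14.4375, h(7.375) = -16.125, h(7.9375) = -17.8125, h(8.5) = -19.5.
T_8 = (Δx/2)·[h(x_0) + 2h(x_1) + ... + 2h(x_{7}) + h(x_8)].
Sum = -57.375.

-57.375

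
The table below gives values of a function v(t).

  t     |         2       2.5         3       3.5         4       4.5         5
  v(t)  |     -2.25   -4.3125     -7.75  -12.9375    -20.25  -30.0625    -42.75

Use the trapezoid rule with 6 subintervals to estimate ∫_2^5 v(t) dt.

-48.90625

Δt = 0.5.
T_6 = (0.5/2)·[(-2.25) + 2·(-4.3125) + 2·(-7.75) + 2·(-12.9375) + 2·(-20.25) + 2·(-30.0625) + (-42.75)] = -48.90625.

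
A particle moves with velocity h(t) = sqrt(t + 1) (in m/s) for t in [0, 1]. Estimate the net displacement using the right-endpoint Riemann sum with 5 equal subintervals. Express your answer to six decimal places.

Δt = (1 − 0)/5 = 0.2.
Right endpoints: 0.2, 0.4, 0.6, 0.8, 1.
h(0.2) ≈ 1.095445, h(0.4) ≈ 1.183216, h(0.6) ≈ 1.264911, h(0.8) ≈ 1.341641, h(1) ≈ 1.414214.
Sum = Δt · [h(0.2) + h(0.4) + h(0.6) + h(0.8) + h(1)].
Sum ≈ 1.259885.

1.259885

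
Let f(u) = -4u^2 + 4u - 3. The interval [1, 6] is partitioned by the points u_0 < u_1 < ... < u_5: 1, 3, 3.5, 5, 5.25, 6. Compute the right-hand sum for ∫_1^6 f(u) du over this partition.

-312.8125

Subinterval widths: 2, 0.5, 1.5, 0.25, 0.75.
Right endpoints: 3, 3.5, 5, 5.25, 6.
f(3) = -27, f(3.5) = -38, f(5) = -83, f(5.25) = -92.25, f(6) = -123.
Sum = Σ Δu_i · f(u_i).
Sum = -312.8125.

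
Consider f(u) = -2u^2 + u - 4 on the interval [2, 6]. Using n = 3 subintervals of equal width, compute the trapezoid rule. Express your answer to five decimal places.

-141.03704

Δu = (6 − 2)/3 = 4/3.
f(2) = -10, f(10/3) = -206/9, f(14/3) = -386/9, f(6) = -70.
T_3 = (Δu/2)·[f(u_0) + 2f(u_1) + 2f(u_2) + f(u_3)].
Sum ≈ -141.03704.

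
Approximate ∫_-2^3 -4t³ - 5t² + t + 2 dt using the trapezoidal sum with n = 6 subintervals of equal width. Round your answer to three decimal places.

Δt = (3 − (-2))/6 = 5/6.
f(-2) = 12, f(-7/6) = 41/108, f(-1/3) = 34/27, f(0.5) = 0.75, f(4/3) = -406/27, f(13/6) = -6479/108, f(3) = -148.
T_6 = (Δt/2)·[f(t_0) + 2f(t_1) + ... + 2f(t_{5}) + f(t_6)].
Sum ≈ -117.199.

-117.199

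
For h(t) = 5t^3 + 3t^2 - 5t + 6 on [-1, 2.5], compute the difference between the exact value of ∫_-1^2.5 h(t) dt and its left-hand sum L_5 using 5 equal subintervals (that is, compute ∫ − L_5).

24.408125

Exact integral: ∫_-1^2.5 h(t) dt = 72.078125.
L_5 = 47.67.
Error = 72.078125 − 47.67 = 24.408125.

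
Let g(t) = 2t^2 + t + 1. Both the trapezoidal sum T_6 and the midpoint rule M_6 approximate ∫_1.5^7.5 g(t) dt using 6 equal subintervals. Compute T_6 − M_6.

3

T_6 = 314.
M_6 = 311.
T_6 − M_6 = 3.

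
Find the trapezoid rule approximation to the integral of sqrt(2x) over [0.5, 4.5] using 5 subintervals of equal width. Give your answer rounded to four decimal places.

8.6324

Δx = (4.5 − 0.5)/5 = 0.8.
f(0.5) ≈ 1.0000, f(1.3) ≈ 1.6125, f(2.1) ≈ 2.0494, f(2.9) ≈ 2.4083, f(3.7) ≈ 2.7203, f(4.5) ≈ 3.0000.
T_5 = (Δx/2)·[f(x_0) + 2f(x_1) + ... + 2f(x_{4}) + f(x_5)].
Sum ≈ 8.6324.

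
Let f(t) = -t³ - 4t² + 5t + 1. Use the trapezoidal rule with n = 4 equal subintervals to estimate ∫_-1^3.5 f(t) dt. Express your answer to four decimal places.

Δt = (3.5 − (-1))/4 = 1.125.
f(-1) = -7, f(0.125) = 799/512, f(1.25) = -0.953125, f(2.375) = -11819/512, f(3.5) = -73.375.
T_4 = (Δt/2)·[f(t_0) + 2f(t_1) + 2f(t_2) + 2f(t_3) + f(t_4)].
Sum ≈ -70.4971.

-70.4971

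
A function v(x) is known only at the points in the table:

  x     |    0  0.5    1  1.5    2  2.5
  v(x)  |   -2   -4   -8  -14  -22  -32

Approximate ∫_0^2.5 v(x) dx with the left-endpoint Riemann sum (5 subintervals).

-25

Δx = 0.5.
Sum = 0.5·[(-2) + (-4) + (-8) + (-14) + (-22)] = -25.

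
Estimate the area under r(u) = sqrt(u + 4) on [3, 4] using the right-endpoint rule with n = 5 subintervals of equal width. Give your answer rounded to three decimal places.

Δu = (4 − 3)/5 = 0.2.
Right endpoints: 3.2, 3.4, 3.6, 3.8, 4.
r(3.2) ≈ 2.683, r(3.4) ≈ 2.720, r(3.6) ≈ 2.757, r(3.8) ≈ 2.793, r(4) ≈ 2.828.
Sum = Δu · [r(3.2) + r(3.4) + r(3.6) + r(3.8) + r(4)].
Sum ≈ 2.756.

2.756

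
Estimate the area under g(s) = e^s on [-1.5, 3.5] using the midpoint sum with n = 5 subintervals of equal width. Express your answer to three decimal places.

31.561

Δs = (3.5 − (-1.5))/5 = 1.
Midpoints: -1, 0, 1, 2, 3.
g(-1) ≈ 0.368, g(0) ≈ 1.000, g(1) ≈ 2.718, g(2) ≈ 7.389, g(3) ≈ 20.086.
Sum = Δs · [g(-1) + g(0) + g(1) + g(2) + g(3)].
Sum ≈ 31.561.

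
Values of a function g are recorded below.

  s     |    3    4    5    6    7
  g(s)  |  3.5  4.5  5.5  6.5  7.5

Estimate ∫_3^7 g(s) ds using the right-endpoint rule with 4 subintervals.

24

Δs = 1.
Sum = 1·[4.5 + 5.5 + 6.5 + 7.5] = 24.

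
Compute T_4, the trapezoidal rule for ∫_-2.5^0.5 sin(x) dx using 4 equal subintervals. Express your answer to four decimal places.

-1.5993

Δx = (0.5 − (-2.5))/4 = 0.75.
f(-2.5) ≈ -0.5985, f(-1.75) ≈ -0.9840, f(-1) ≈ -0.8415, f(-0.25) ≈ -0.2474, f(0.5) ≈ 0.4794.
T_4 = (Δx/2)·[f(x_0) + 2f(x_1) + 2f(x_2) + 2f(x_3) + f(x_4)].
Sum ≈ -1.5993.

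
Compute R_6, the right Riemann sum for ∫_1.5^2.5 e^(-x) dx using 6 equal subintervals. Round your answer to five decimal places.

0.12962

Δx = (2.5 − 1.5)/6 = 1/6.
Right endpoints: 5/3, 11/6, 2, 13/6, 7/3, 2.5.
f(5/3) ≈ 0.18888, f(11/6) ≈ 0.15988, f(2) ≈ 0.13534, f(13/6) ≈ 0.11456, f(7/3) ≈ 0.09697, f(2.5) ≈ 0.08208.
Sum = Δx · [f(5/3) + f(11/6) + f(2) + ...].
Sum ≈ 0.12962.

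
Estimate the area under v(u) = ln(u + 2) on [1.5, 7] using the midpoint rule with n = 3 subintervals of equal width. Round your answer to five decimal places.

Δu = (7 − 1.5)/3 = 11/6.
Midpoints: 29/12, 4.25, 73/12.
v(29/12) ≈ 1.48539, v(4.25) ≈ 1.83258, v(73/12) ≈ 2.08980.
Sum = Δu · [v(29/12) + v(4.25) + v(73/12)].
Sum ≈ 9.91425.

9.91425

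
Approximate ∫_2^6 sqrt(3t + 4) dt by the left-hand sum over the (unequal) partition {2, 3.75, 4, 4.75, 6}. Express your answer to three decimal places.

Subinterval widths: 1.75, 0.25, 0.75, 1.25.
Left endpoints: 2, 3.75, 4, 4.75.
f(2) ≈ 3.162, f(3.75) ≈ 3.905, f(4) ≈ 4.000, f(4.75) ≈ 4.272.
Sum = Σ Δt_i · f(t_i).
Sum ≈ 14.850.

14.850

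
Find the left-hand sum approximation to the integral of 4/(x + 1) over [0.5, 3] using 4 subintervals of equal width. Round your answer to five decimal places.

Δx = (3 − 0.5)/4 = 0.625.
Left endpoints: 0.5, 1.125, 1.75, 2.375.
f(0.5) = 8/3, f(1.125) = 32/17, f(1.75) = 16/11, f(2.375) = 32/27.
Sum = Δx · [f(0.5) + f(1.125) + f(1.75) + f(2.375)].
Sum ≈ 4.49297.

4.49297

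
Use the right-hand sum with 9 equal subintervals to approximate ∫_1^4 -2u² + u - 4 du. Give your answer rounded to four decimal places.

Δu = (4 − 1)/9 = 1/3.
Right endpoints: 4/3, 5/3, 2, 7/3, 8/3, 3, 10/3, 11/3, 4.
f(4/3) = -56/9, f(5/3) = -71/9, f(2) = -10, f(7/3) = -113/9, f(8/3) = -140/9, f(3) = -19, f(10/3) = -206/9, f(11/3) = -245/9, f(4) = -32.
Sum = Δu · [f(4/3) + f(5/3) + f(2) + ...].
Sum ≈ -51.1111.

-51.1111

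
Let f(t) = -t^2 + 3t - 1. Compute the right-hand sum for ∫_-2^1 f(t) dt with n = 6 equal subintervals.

-7.625

Δt = (1 − (-2))/6 = 0.5.
Right endpoints: -1.5, -1, -0.5, 0, 0.5, 1.
f(-1.5) = -7.75, f(-1) = -5, f(-0.5) = -2.75, f(0) = -1, f(0.5) = 0.25, f(1) = 1.
Sum = Δt · [f(-1.5) + f(-1) + f(-0.5) + ...].
Sum = -7.625.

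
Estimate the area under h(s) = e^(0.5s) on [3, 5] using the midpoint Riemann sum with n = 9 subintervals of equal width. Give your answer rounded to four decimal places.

15.3937

Δs = (5 − 3)/9 = 2/9.
Midpoints: 28/9, 10/3, 32/9, 34/9, 4, 38/9, 40/9, 14/3, 44/9.
h(28/9) ≈ 4.7377, h(10/3) ≈ 5.2945, h(32/9) ≈ 5.9167, h(34/9) ≈ 6.6120, h(4) ≈ 7.3891, h(38/9) ≈ 8.2574, h(40/9) ≈ 9.2278, h(14/3) ≈ 10.3123, h(44/9) ≈ 11.5241.
Sum = Δs · [h(28/9) + h(10/3) + h(32/9) + ...].
Sum ≈ 15.3937.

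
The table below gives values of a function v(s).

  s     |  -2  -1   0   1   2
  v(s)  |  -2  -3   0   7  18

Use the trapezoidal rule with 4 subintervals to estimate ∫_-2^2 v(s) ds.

Δs = 1.
T_4 = (1/2)·[(-2) + 2·(-3) + 2·0 + 2·7 + 18] = 12.

12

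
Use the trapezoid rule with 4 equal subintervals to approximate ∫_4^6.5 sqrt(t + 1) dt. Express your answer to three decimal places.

Δt = (6.5 − 4)/4 = 0.625.
f(4) ≈ 2.236, f(4.625) ≈ 2.372, f(5.25) ≈ 2.500, f(5.875) ≈ 2.622, f(6.5) ≈ 2.739.
T_4 = (Δt/2)·[f(t_0) + 2f(t_1) + 2f(t_2) + 2f(t_3) + f(t_4)].
Sum ≈ 6.238.

6.238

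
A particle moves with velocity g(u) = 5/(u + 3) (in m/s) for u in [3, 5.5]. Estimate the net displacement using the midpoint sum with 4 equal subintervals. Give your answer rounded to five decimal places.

1.74040

Δu = (5.5 − 3)/4 = 0.625.
Midpoints: 3.3125, 3.9375, 4.5625, 5.1875.
g(3.3125) = 80/101, g(3.9375) = 80/111, g(4.5625) = 80/121, g(5.1875) = 80/131.
Sum = Δu · [g(3.3125) + g(3.9375) + g(4.5625) + g(5.1875)].
Sum ≈ 1.74040.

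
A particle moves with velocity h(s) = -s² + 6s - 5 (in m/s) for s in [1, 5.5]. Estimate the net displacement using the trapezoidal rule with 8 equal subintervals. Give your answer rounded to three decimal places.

Δs = (5.5 − 1)/8 = 0.5625.
h(1) = 0, h(1.5625) = 1.93359375, h(2.125) = 3.234375, h(2.6875) = 3.90234375, h(3.25) = 3.9375, h(3.8125) = 3.33984375, h(4.375) = 2.109375, h(4.9375) = 0.24609375, h(5.5) = -2.25.
T_8 = (Δs/2)·[h(s_0) + 2h(s_1) + ... + 2h(s_{7}) + h(s_8)].
Sum ≈ 9.888.

9.888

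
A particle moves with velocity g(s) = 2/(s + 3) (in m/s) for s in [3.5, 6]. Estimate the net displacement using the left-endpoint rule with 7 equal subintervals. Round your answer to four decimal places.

0.6663

Δs = (6 − 3.5)/7 = 5/14.
Left endpoints: 3.5, 27/7, 59/14, 32/7, 69/14, 37/7, 79/14.
g(3.5) = 4/13, g(27/7) = 7/24, g(59/14) = 28/101, g(32/7) = 14/53, g(69/14) = 28/111, g(37/7) = 7/29, g(79/14) = 28/121.
Sum = Δs · [g(3.5) + g(27/7) + g(59/14) + ...].
Sum ≈ 0.6663.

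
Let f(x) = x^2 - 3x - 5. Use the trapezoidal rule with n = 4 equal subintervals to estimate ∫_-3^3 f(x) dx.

Δx = (3 − (-3))/4 = 1.5.
f(-3) = 13, f(-1.5) = 1.75, f(0) = -5, f(1.5) = -7.25, f(3) = -5.
T_4 = (Δx/2)·[f(x_0) + 2f(x_1) + 2f(x_2) + 2f(x_3) + f(x_4)].
Sum = -9.75.

-9.75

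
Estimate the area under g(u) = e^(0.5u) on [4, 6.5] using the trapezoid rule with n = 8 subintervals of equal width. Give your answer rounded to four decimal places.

Δu = (6.5 − 4)/8 = 0.3125.
g(4) ≈ 7.3891, g(4.3125) ≈ 8.6387, g(4.625) ≈ 10.0996, g(4.9375) ≈ 11.8077, g(5.25) ≈ 13.8046, g(5.5625) ≈ 16.1392, g(5.875) ≈ 18.8686, g(6.1875) ≈ 22.0596, g(6.5) ≈ 25.7903.
T_8 = (Δu/2)·[g(u_0) + 2g(u_1) + ... + 2g(u_{7}) + g(u_8)].
Sum ≈ 36.8774.

36.8774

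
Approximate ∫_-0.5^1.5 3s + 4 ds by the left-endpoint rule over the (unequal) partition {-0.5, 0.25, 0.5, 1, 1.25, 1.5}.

Subinterval widths: 0.75, 0.25, 0.5, 0.25, 0.25.
Left endpoints: -0.5, 0.25, 0.5, 1, 1.25.
f(-0.5) = 2.5, f(0.25) = 4.75, f(0.5) = 5.5, f(1) = 7, f(1.25) = 7.75.
Sum = Σ Δs_i · f(s_i).
Sum = 9.5.

9.5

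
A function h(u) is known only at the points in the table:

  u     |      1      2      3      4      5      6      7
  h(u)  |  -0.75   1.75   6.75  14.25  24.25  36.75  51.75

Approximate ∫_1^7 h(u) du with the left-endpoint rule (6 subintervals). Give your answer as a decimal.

Δu = 1.
Sum = 1·[(-0.75) + 1.75 + 6.75 + 14.25 + 24.25 + 36.75] = 83.

83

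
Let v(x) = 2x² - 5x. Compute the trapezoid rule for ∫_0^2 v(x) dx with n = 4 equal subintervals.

-4.5

Δx = (2 − 0)/4 = 0.5.
v(0) = 0, v(0.5) = -2, v(1) = -3, v(1.5) = -3, v(2) = -2.
T_4 = (Δx/2)·[v(x_0) + 2v(x_1) + 2v(x_2) + 2v(x_3) + v(x_4)].
Sum = -4.5.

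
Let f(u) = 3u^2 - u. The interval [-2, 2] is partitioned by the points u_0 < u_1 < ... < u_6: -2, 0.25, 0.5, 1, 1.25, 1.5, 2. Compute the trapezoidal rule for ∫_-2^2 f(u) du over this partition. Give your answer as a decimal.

Subinterval widths: 2.25, 0.25, 0.5, 0.25, 0.25, 0.5.
f(-2) = 14, f(0.25) = -0.0625, f(0.5) = 0.25, f(1) = 2, f(1.25) = 3.4375, f(1.5) = 5.25, f(2) = 10.
On each subinterval the trapezoid contributes (Δu_i/2)·[f(u_{i-1}) + f(u_i)].
Sum = 21.84375.

21.84375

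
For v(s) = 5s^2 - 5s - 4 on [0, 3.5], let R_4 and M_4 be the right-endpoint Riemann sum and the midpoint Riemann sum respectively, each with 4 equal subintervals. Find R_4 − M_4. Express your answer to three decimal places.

R_4 = 48.20703125.
M_4 ≈ 25.71680.
R_4 − M_4 ≈ 22.490.

22.490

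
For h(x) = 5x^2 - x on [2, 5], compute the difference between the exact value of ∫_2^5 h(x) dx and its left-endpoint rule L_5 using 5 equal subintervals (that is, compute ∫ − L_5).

29.7

Exact integral: ∫_2^5 h(x) dx = 184.5.
L_5 = 154.8.
Error = 184.5 − 154.8 = 29.7.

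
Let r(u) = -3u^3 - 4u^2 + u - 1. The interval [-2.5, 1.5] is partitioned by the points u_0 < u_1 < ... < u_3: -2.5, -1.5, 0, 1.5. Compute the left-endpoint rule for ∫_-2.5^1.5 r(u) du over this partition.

Subinterval widths: 1, 1.5, 1.5.
Left endpoints: -2.5, -1.5, 0.
r(-2.5) = 18.375, r(-1.5) = -1.375, r(0) = -1.
Sum = Σ Δu_i · r(u_i).
Sum = 14.8125.

14.8125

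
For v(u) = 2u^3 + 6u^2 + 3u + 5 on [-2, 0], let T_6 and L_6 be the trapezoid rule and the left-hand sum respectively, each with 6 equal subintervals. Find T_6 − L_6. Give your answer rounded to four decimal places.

-0.3333

T_6 = 12.
L_6 ≈ 12.333333.
T_6 − L_6 ≈ -0.3333.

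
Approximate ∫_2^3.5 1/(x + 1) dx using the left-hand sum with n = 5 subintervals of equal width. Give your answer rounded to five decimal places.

Δx = (3.5 − 2)/5 = 0.3.
Left endpoints: 2, 2.3, 2.6, 2.9, 3.2.
f(2) = 1/3, f(2.3) = 10/33, f(2.6) = 5/18, f(2.9) = 10/39, f(3.2) = 5/21.
Sum = Δx · [f(2) + f(2.3) + f(2.6) + f(2.9) + f(3.2)].
Sum ≈ 0.42259.

0.42259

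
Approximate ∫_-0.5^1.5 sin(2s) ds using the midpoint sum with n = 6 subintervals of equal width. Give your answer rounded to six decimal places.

0.779503

Δs = (1.5 − (-0.5))/6 = 1/3.
Midpoints: -1/3, 0, 1/3, 2/3, 1, 4/3.
f(-1/3) ≈ -0.618370, f(0) ≈ 0.000000, f(1/3) ≈ 0.618370, f(2/3) ≈ 0.971938, f(1) ≈ 0.909297, f(4/3) ≈ 0.457273.
Sum = Δs · [f(-1/3) + f(0) + f(1/3) + ...].
Sum ≈ 0.779503.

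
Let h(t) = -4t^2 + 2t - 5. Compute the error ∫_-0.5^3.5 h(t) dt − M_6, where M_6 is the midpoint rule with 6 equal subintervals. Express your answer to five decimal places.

-0.59259

Exact integral: ∫_-0.5^3.5 h(t) dt ≈ -65.3333333.
M_6 ≈ -64.7407407.
Error ≈ -65.3333333 − (-64.7407407) ≈ -0.59259.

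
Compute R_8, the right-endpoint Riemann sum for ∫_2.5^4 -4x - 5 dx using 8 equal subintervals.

Δx = (4 − 2.5)/8 = 0.1875.
Right endpoints: 2.6875, 2.875, 3.0625, 3.25, 3.4375, 3.625, 3.8125, 4.
f(2.6875) = -15.75, f(2.875) = -16.5, f(3.0625) = -17.25, f(3.25) = -18, f(3.4375) = -18.75, f(3.625) = -19.5, f(3.8125) = -20.25, f(4) = -21.
Sum = Δx · [f(2.6875) + f(2.875) + f(3.0625) + ...].
Sum = -27.5625.

-27.5625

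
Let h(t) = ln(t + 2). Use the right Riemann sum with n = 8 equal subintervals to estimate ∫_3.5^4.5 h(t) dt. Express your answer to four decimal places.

1.8010

Δt = (4.5 − 3.5)/8 = 0.125.
Right endpoints: 3.625, 3.75, 3.875, 4, 4.125, 4.25, 4.375, 4.5.
h(3.625) ≈ 1.7272, h(3.75) ≈ 1.7492, h(3.875) ≈ 1.7707, h(4) ≈ 1.7918, h(4.125) ≈ 1.8124, h(4.25) ≈ 1.8326, h(4.375) ≈ 1.8524, h(4.5) ≈ 1.8718.
Sum = Δt · [h(3.625) + h(3.75) + h(3.875) + ...].
Sum ≈ 1.8010.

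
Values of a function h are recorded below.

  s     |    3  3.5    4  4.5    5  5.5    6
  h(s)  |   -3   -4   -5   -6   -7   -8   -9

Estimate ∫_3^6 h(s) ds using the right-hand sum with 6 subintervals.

-19.5

Δs = 0.5.
Sum = 0.5·[(-4) + (-5) + (-6) + (-7) + (-8) + (-9)] = -19.5.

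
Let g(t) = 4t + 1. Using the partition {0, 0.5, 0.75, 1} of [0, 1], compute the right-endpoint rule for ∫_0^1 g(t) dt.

3.75

Subinterval widths: 0.5, 0.25, 0.25.
Right endpoints: 0.5, 0.75, 1.
g(0.5) = 3, g(0.75) = 4, g(1) = 5.
Sum = Σ Δt_i · g(t_i).
Sum = 3.75.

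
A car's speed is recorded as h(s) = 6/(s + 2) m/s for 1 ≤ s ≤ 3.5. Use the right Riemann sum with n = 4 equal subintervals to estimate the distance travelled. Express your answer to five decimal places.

Δs = (3.5 − 1)/4 = 0.625.
Right endpoints: 1.625, 2.25, 2.875, 3.5.
h(1.625) = 48/29, h(2.25) = 24/17, h(2.875) = 16/13, h(3.5) = 12/11.
Sum = Δs · [h(1.625) + h(2.25) + h(2.875) + h(3.5)].
Sum ≈ 3.36788.

3.36788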